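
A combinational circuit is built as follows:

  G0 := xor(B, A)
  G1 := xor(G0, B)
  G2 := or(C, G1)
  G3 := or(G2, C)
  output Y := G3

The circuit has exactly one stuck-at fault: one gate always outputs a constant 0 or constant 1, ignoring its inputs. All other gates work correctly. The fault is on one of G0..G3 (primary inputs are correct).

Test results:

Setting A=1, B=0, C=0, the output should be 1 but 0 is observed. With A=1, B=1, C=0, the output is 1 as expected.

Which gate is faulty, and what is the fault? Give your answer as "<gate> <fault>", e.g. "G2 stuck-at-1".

G0 stuck-at-0

Fault-free values for test 1 (A=1, B=0, C=0): G0=1, G1=1, G2=1, G3=1, giving Y=1. Observed 0.
Test 1: faults giving observed 0 are {G0 stuck-at-0, G1 stuck-at-0, G2 stuck-at-0, G3 stuck-at-0}.
Test 2 (A=1, B=1, C=0): fault-free G0=0, G1=1, G2=1, G3=1 → 1; observed 1. Eliminates G1 stuck-at-0, G2 stuck-at-0, G3 stuck-at-0.
Only G0 stuck-at-0 is consistent with every test.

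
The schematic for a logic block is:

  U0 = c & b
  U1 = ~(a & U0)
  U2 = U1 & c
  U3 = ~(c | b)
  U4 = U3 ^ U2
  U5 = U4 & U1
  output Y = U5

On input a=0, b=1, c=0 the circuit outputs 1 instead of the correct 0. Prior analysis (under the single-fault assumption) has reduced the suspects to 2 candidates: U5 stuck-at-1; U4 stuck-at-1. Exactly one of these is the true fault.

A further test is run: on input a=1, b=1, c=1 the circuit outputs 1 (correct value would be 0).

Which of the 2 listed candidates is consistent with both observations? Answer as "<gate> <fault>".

U5 stuck-at-1

Evaluate each candidate on input a=1, b=1, c=1:
  U5 stuck-at-1: U0=1, U1=0, U2=0, U3=0, U4=0, U5=1 [stuck-at-1] → 1 — matches
  U4 stuck-at-1: U0=1, U1=0, U2=0, U3=0, U4=1 [stuck-at-1], U5=0 → 0 — eliminated
Only U5 stuck-at-1 reproduces the observed 1.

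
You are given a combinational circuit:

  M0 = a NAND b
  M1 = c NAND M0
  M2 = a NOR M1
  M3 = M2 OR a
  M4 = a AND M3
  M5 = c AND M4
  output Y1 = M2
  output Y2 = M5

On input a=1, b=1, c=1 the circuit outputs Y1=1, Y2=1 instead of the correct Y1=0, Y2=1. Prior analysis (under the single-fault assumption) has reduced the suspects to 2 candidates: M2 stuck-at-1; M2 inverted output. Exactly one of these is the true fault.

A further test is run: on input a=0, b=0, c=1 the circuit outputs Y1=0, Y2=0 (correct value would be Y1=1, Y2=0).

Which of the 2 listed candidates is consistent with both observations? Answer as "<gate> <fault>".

Evaluate each candidate on input a=0, b=0, c=1:
  M2 stuck-at-1: M0=1, M1=0, M2=1 [stuck-at-1], M3=1, M4=0, M5=0 → Y1=1, Y2=0 — eliminated
  M2 inverted output: M0=1, M1=0, M2=0 [inverted output], M3=0, M4=0, M5=0 → Y1=0, Y2=0 — matches
Only M2 inverted output reproduces the observed Y1=0, Y2=0.

M2 inverted output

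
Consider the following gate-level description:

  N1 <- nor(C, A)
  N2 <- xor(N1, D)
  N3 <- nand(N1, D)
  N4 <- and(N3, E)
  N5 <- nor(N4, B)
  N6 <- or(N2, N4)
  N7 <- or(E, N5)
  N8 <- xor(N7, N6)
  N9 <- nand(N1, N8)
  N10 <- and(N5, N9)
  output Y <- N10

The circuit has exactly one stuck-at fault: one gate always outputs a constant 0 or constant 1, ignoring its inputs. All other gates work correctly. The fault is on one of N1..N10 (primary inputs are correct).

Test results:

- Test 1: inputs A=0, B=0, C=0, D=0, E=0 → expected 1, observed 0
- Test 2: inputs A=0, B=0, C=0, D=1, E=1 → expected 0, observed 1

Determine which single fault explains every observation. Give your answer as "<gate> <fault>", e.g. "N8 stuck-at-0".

Fault-free values for test 1 (A=0, B=0, C=0, D=0, E=0): N1=1, N2=1, N3=1, N4=0, N5=1, N6=1, N7=1, N8=0, N9=1, N10=1, giving Y=1. Observed 0.
Test 1: faults giving observed 0 are {N2 stuck-at-0, N4 stuck-at-1, N5 stuck-at-0, N6 stuck-at-0, N7 stuck-at-0, N8 stuck-at-1, N9 stuck-at-0, N10 stuck-at-0}.
Test 2 (A=0, B=0, C=0, D=1, E=1): fault-free N1=1, N2=0, N3=0, N4=0, N5=1, N6=0, N7=1, N8=1, N9=0, N10=0 → 0; observed 1. Eliminates N2 stuck-at-0, N4 stuck-at-1, N5 stuck-at-0, N6 stuck-at-0, N8 stuck-at-1, N9 stuck-at-0, N10 stuck-at-0.
Only N7 stuck-at-0 is consistent with every test.

N7 stuck-at-0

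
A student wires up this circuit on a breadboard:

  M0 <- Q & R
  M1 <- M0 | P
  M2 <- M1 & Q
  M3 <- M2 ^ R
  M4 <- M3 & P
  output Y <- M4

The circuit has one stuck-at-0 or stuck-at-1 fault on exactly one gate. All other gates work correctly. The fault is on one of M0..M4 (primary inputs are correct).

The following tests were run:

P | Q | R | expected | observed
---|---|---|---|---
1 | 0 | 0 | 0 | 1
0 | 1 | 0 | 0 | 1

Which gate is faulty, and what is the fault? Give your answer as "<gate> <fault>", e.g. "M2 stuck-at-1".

Fault-free values for test 1 (P=1, Q=0, R=0): M0=0, M1=1, M2=0, M3=0, M4=0, giving Y=0. Observed 1.
Test 1: faults giving observed 1 are {M2 stuck-at-1, M3 stuck-at-1, M4 stuck-at-1}.
Test 2 (P=0, Q=1, R=0): fault-free M0=0, M1=0, M2=0, M3=0, M4=0 → 0; observed 1. Eliminates M2 stuck-at-1, M3 stuck-at-1.
Only M4 stuck-at-1 is consistent with every test.

M4 stuck-at-1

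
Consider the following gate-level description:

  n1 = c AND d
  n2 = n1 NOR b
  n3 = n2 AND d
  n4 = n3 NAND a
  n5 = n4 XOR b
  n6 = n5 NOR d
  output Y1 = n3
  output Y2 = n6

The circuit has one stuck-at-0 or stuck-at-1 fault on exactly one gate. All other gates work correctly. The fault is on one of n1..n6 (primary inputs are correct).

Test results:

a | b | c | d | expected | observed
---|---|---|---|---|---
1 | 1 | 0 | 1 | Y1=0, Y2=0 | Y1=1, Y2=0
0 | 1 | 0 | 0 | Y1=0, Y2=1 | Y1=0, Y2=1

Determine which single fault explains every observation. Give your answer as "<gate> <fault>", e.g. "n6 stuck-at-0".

n2 stuck-at-1

Fault-free values for test 1 (a=1, b=1, c=0, d=1): n1=0, n2=0, n3=0, n4=1, n5=0, n6=0, giving Y1=0, Y2=0. Observed Y1=1, Y2=0.
Test 1: faults giving observed Y1=1, Y2=0 are {n2 stuck-at-1, n3 stuck-at-1}.
Test 2 (a=0, b=1, c=0, d=0): fault-free n1=0, n2=0, n3=0, n4=1, n5=0, n6=1 → Y1=0, Y2=1; observed Y1=0, Y2=1. Eliminates n3 stuck-at-1.
Only n2 stuck-at-1 is consistent with every test.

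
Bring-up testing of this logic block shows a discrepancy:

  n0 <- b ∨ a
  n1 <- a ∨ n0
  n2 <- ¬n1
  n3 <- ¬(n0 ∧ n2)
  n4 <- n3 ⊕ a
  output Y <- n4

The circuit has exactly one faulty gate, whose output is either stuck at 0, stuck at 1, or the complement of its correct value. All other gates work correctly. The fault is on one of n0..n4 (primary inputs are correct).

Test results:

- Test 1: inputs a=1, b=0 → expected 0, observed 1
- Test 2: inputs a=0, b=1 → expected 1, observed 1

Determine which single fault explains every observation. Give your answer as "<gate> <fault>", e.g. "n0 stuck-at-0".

Fault-free values for test 1 (a=1, b=0): n0=1, n1=1, n2=0, n3=1, n4=0, giving Y=0. Observed 1.
Test 1: faults giving observed 1 are {n1 stuck-at-0, n1 inverted output, n2 stuck-at-1, n2 inverted output, n3 stuck-at-0, n3 inverted output, n4 stuck-at-1, n4 inverted output}.
Test 2 (a=0, b=1): fault-free n0=1, n1=1, n2=0, n3=1, n4=1 → 1; observed 1. Eliminates n1 stuck-at-0, n1 inverted output, n2 stuck-at-1, n2 inverted output, n3 stuck-at-0, n3 inverted output, n4 inverted output.
Only n4 stuck-at-1 is consistent with every test.

n4 stuck-at-1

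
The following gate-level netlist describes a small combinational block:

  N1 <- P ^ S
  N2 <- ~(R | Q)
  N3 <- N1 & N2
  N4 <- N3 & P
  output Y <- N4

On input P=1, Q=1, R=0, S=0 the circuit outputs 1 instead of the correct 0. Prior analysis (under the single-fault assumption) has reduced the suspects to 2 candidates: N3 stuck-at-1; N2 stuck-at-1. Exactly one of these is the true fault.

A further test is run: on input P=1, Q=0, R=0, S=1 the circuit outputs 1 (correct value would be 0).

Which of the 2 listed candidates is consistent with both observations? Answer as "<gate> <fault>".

N3 stuck-at-1

Evaluate each candidate on input P=1, Q=0, R=0, S=1:
  N3 stuck-at-1: N1=0, N2=1, N3=1 [stuck-at-1], N4=1 → 1 — matches
  N2 stuck-at-1: N1=0, N2=1 [stuck-at-1], N3=0, N4=0 → 0 — eliminated
Only N3 stuck-at-1 reproduces the observed 1.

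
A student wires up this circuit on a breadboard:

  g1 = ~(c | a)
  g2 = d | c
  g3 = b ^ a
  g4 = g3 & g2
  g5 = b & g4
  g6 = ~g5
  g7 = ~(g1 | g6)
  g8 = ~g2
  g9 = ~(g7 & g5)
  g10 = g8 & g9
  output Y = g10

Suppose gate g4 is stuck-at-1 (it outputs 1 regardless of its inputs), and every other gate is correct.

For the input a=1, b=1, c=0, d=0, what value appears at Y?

Propagate with g4 forced: g1=0, g2=0, g3=0, g4=1 [stuck-at-1], g5=1, g6=0, g7=1, g8=1, g9=0, g10=0.
So Y = 0. (Without the fault it would be 1.)

0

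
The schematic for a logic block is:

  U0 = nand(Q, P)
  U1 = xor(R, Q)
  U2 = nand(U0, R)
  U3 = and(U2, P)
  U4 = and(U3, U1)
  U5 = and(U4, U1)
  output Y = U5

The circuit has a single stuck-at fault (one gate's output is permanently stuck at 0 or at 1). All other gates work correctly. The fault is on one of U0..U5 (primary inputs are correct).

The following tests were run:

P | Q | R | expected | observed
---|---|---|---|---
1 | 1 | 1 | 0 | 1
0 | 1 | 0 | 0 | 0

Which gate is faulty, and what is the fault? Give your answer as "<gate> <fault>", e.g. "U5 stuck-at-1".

Fault-free values for test 1 (P=1, Q=1, R=1): U0=0, U1=0, U2=1, U3=1, U4=0, U5=0, giving Y=0. Observed 1.
Test 1: faults giving observed 1 are {U1 stuck-at-1, U5 stuck-at-1}.
Test 2 (P=0, Q=1, R=0): fault-free U0=1, U1=1, U2=1, U3=0, U4=0, U5=0 → 0; observed 0. Eliminates U5 stuck-at-1.
Only U1 stuck-at-1 is consistent with every test.

U1 stuck-at-1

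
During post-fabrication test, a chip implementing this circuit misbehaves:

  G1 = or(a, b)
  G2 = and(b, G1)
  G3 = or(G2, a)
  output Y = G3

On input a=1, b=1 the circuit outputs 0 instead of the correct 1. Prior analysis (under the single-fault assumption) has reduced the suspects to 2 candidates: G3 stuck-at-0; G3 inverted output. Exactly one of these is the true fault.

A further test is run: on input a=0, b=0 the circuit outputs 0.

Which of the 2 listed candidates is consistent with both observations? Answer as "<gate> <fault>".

Evaluate each candidate on input a=0, b=0:
  G3 stuck-at-0: G1=0, G2=0, G3=0 [stuck-at-0] → 0 — matches
  G3 inverted output: G1=0, G2=0, G3=1 [inverted output] → 1 — eliminated
Only G3 stuck-at-0 reproduces the observed 0.

G3 stuck-at-0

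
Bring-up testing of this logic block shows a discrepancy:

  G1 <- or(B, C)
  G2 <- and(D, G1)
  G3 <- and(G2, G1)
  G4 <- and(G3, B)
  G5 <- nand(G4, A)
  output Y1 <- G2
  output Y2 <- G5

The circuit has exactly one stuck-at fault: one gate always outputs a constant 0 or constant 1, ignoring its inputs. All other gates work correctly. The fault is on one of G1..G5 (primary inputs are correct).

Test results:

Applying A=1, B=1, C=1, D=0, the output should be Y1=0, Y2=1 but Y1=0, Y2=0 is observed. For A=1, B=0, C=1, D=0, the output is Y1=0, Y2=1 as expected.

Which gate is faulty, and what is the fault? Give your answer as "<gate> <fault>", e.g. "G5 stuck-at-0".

G3 stuck-at-1

Fault-free values for test 1 (A=1, B=1, C=1, D=0): G1=1, G2=0, G3=0, G4=0, G5=1, giving Y1=0, Y2=1. Observed Y1=0, Y2=0.
Test 1: faults giving observed Y1=0, Y2=0 are {G3 stuck-at-1, G4 stuck-at-1, G5 stuck-at-0}.
Test 2 (A=1, B=0, C=1, D=0): fault-free G1=1, G2=0, G3=0, G4=0, G5=1 → Y1=0, Y2=1; observed Y1=0, Y2=1. Eliminates G4 stuck-at-1, G5 stuck-at-0.
Only G3 stuck-at-1 is consistent with every test.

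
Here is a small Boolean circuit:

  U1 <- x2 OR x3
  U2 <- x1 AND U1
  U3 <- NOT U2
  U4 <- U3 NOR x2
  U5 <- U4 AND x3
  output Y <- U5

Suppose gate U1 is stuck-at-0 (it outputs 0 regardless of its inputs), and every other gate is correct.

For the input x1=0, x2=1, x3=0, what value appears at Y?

0

Propagate with U1 forced: U1=0 [stuck-at-0], U2=0, U3=1, U4=0, U5=0.
So Y = 0. (Same as the fault-free value — the fault is masked on this input.)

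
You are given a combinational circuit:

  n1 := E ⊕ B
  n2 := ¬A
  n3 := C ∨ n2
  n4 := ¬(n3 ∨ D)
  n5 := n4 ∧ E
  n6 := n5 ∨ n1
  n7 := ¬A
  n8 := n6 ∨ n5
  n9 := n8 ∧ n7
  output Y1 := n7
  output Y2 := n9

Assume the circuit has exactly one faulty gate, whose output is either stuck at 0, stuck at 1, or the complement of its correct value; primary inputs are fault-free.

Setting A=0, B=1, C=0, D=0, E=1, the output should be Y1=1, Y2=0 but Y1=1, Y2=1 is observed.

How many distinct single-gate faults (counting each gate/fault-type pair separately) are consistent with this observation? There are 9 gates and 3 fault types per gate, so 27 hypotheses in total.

Fault-free: n1=0, n2=1, n3=1, n4=0, n5=0, n6=0, n7=1, n8=0, n9=0 → Y1=1, Y2=0. Observed Y1=1, Y2=1.
  n1: stuck-at-1, inverted output ✓; others ✗
  n2: stuck-at-0, inverted output ✓; others ✗
  n3: stuck-at-0, inverted output ✓; others ✗
  n4: stuck-at-1, inverted output ✓; others ✗
  n5: stuck-at-1, inverted output ✓; others ✗
  n6: stuck-at-1, inverted output ✓; others ✗
  n7: none of the 3 fault types match ✗
  n8: stuck-at-1, inverted output ✓; others ✗
  n9: stuck-at-1, inverted output ✓; others ✗
Consistent faults: {n1 stuck-at-1, n1 inverted output, n2 stuck-at-0, n2 inverted output, n3 stuck-at-0, n3 inverted output, n4 stuck-at-1, n4 inverted output, n5 stuck-at-1, n5 inverted output, n6 stuck-at-1, n6 inverted output, n8 stuck-at-1, n8 inverted output, n9 stuck-at-1, n9 inverted output} — 16 in all.

16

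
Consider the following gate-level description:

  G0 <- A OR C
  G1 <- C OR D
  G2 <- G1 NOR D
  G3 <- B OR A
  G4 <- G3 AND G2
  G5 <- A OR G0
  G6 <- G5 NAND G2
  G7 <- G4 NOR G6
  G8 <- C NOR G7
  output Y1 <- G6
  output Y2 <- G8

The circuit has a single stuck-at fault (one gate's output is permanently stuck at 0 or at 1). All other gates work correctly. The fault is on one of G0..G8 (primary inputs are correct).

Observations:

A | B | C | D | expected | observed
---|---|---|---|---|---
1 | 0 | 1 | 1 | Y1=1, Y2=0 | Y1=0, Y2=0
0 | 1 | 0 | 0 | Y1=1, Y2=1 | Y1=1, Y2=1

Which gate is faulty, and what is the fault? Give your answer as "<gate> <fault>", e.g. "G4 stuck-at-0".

G2 stuck-at-1

Fault-free values for test 1 (A=1, B=0, C=1, D=1): G0=1, G1=1, G2=0, G3=1, G4=0, G5=1, G6=1, G7=0, G8=0, giving Y1=1, Y2=0. Observed Y1=0, Y2=0.
Test 1: faults giving observed Y1=0, Y2=0 are {G2 stuck-at-1, G6 stuck-at-0}.
Test 2 (A=0, B=1, C=0, D=0): fault-free G0=0, G1=0, G2=1, G3=1, G4=1, G5=0, G6=1, G7=0, G8=1 → Y1=1, Y2=1; observed Y1=1, Y2=1. Eliminates G6 stuck-at-0.
Only G2 stuck-at-1 is consistent with every test.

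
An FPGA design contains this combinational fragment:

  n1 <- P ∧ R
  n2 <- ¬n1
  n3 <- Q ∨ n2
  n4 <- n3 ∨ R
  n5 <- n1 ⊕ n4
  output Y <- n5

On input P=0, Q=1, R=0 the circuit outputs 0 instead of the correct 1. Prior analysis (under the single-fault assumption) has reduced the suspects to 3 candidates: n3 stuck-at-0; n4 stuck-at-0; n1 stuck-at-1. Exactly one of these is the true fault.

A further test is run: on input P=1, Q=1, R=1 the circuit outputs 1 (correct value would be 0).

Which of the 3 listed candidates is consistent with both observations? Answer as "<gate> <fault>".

Evaluate each candidate on input P=1, Q=1, R=1:
  n3 stuck-at-0: n1=1, n2=0, n3=0 [stuck-at-0], n4=1, n5=0 → 0 — eliminated
  n4 stuck-at-0: n1=1, n2=0, n3=1, n4=0 [stuck-at-0], n5=1 → 1 — matches
  n1 stuck-at-1: n1=1 [stuck-at-1], n2=0, n3=1, n4=1, n5=0 → 0 — eliminated
Only n4 stuck-at-0 reproduces the observed 1.

n4 stuck-at-0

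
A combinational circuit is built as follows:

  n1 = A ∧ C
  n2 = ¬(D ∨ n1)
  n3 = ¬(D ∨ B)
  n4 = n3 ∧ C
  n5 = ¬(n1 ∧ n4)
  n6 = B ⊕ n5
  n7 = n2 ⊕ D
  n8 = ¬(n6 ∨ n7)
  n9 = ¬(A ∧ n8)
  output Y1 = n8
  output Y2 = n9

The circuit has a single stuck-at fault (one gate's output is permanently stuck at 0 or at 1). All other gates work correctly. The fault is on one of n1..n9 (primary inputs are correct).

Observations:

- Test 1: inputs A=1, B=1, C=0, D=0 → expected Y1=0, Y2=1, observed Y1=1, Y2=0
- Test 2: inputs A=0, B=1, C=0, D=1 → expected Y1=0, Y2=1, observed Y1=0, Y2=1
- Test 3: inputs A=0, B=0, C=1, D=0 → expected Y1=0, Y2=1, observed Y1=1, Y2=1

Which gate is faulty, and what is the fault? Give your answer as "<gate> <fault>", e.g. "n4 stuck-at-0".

Fault-free values for test 1 (A=1, B=1, C=0, D=0): n1=0, n2=1, n3=0, n4=0, n5=1, n6=0, n7=1, n8=0, n9=1, giving Y1=0, Y2=1. Observed Y1=1, Y2=0.
Test 1: faults giving observed Y1=1, Y2=0 are {n1 stuck-at-1, n2 stuck-at-0, n7 stuck-at-0, n8 stuck-at-1}.
Test 2 (A=0, B=1, C=0, D=1): fault-free n1=0, n2=0, n3=0, n4=0, n5=1, n6=0, n7=1, n8=0, n9=1 → Y1=0, Y2=1; observed Y1=0, Y2=1. Eliminates n7 stuck-at-0, n8 stuck-at-1.
Test 3 (A=0, B=0, C=1, D=0): fault-free n1=0, n2=1, n3=1, n4=1, n5=1, n6=1, n7=1, n8=0, n9=1 → Y1=0, Y2=1; observed Y1=1, Y2=1. Eliminates n2 stuck-at-0.
Only n1 stuck-at-1 is consistent with every test.

n1 stuck-at-1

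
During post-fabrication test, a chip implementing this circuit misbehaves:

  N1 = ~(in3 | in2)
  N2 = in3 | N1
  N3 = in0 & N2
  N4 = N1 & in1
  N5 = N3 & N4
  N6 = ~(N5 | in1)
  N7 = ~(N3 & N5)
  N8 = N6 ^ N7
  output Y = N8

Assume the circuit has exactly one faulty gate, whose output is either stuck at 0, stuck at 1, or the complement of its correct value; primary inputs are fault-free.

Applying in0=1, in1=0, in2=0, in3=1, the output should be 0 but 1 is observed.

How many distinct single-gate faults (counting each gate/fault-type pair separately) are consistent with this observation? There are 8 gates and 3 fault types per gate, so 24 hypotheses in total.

6

Fault-free: N1=0, N2=1, N3=1, N4=0, N5=0, N6=1, N7=1, N8=0 → 0. Observed 1.
  N1: none of the 3 fault types match ✗
  N2: none of the 3 fault types match ✗
  N3: none of the 3 fault types match ✗
  N4: none of the 3 fault types match ✗
  N5: none of the 3 fault types match ✗
  N6: stuck-at-0, inverted output ✓; others ✗
  N7: stuck-at-0, inverted output ✓; others ✗
  N8: stuck-at-1, inverted output ✓; others ✗
Consistent faults: {N6 stuck-at-0, N6 inverted output, N7 stuck-at-0, N7 inverted output, N8 stuck-at-1, N8 inverted output} — 6 in all.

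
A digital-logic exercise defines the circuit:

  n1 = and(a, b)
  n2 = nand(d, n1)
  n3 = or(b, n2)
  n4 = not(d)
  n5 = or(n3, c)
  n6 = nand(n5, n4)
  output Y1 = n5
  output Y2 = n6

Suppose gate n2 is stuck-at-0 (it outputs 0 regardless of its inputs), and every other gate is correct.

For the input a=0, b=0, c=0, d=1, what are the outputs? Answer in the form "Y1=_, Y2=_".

Y1=0, Y2=1

Propagate with n2 forced: n1=0, n2=0 [stuck-at-0], n3=0, n4=0, n5=0, n6=1.
So the outputs are Y1=0, Y2=1. (Without the fault they would be Y1=1, Y2=1.)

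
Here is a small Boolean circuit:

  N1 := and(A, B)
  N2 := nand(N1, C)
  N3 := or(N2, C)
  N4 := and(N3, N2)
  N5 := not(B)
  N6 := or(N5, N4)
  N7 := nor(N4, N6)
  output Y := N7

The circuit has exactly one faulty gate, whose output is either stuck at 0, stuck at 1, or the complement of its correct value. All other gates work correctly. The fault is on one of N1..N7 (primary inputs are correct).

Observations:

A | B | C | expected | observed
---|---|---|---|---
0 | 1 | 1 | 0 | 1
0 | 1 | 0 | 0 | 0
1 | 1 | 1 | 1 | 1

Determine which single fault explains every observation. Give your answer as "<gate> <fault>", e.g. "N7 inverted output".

N1 stuck-at-1

Fault-free values for test 1 (A=0, B=1, C=1): N1=0, N2=1, N3=1, N4=1, N5=0, N6=1, N7=0, giving Y=0. Observed 1.
Test 1: faults giving observed 1 are {N1 stuck-at-1, N1 inverted output, N2 stuck-at-0, N2 inverted output, N3 stuck-at-0, N3 inverted output, N4 stuck-at-0, N4 inverted output, N7 stuck-at-1, N7 inverted output}.
Test 2 (A=0, B=1, C=0): fault-free N1=0, N2=1, N3=1, N4=1, N5=0, N6=1, N7=0 → 0; observed 0. Eliminates N2 stuck-at-0, N2 inverted output, N3 stuck-at-0, N3 inverted output, N4 stuck-at-0, N4 inverted output, N7 stuck-at-1, N7 inverted output.
Test 3 (A=1, B=1, C=1): fault-free N1=1, N2=0, N3=1, N4=0, N5=0, N6=0, N7=1 → 1; observed 1. Eliminates N1 inverted output.
Only N1 stuck-at-1 is consistent with every test.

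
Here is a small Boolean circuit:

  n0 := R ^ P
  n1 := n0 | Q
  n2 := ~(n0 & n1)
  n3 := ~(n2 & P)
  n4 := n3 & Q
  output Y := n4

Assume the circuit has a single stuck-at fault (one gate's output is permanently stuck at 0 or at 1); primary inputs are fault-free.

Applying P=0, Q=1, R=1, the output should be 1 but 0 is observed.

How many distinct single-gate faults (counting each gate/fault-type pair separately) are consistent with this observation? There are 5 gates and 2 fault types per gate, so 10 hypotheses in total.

2

Fault-free: n0=1, n1=1, n2=0, n3=1, n4=1 → 1. Observed 0.
  n0 stuck-at-0: output 1 ✗
  n0 stuck-at-1: output 1 ✗
  n1 stuck-at-0: output 1 ✗
  n1 stuck-at-1: output 1 ✗
  n2 stuck-at-0: output 1 ✗
  n2 stuck-at-1: output 1 ✗
  n3 stuck-at-0: output 0 ✓
  n3 stuck-at-1: output 1 ✗
  n4 stuck-at-0: output 0 ✓
  n4 stuck-at-1: output 1 ✗
Consistent faults: {n3 stuck-at-0, n4 stuck-at-0} — 2 in all.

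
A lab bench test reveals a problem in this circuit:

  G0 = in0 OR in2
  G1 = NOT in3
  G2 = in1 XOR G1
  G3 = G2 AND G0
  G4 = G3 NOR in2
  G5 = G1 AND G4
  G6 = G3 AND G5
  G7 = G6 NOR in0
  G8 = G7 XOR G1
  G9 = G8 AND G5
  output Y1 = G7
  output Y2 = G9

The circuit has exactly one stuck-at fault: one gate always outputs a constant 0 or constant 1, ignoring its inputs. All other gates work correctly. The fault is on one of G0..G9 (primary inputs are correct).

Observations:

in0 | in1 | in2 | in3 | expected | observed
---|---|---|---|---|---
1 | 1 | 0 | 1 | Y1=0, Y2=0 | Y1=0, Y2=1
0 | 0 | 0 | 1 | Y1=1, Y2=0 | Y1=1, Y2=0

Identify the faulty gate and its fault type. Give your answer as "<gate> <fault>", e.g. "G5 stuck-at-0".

G1 stuck-at-1

Fault-free values for test 1 (in0=1, in1=1, in2=0, in3=1): G0=1, G1=0, G2=1, G3=1, G4=0, G5=0, G6=0, G7=0, G8=0, G9=0, giving Y1=0, Y2=0. Observed Y1=0, Y2=1.
Test 1: faults giving observed Y1=0, Y2=1 are {G1 stuck-at-1, G9 stuck-at-1}.
Test 2 (in0=0, in1=0, in2=0, in3=1): fault-free G0=0, G1=0, G2=0, G3=0, G4=1, G5=0, G6=0, G7=1, G8=1, G9=0 → Y1=1, Y2=0; observed Y1=1, Y2=0. Eliminates G9 stuck-at-1.
Only G1 stuck-at-1 is consistent with every test.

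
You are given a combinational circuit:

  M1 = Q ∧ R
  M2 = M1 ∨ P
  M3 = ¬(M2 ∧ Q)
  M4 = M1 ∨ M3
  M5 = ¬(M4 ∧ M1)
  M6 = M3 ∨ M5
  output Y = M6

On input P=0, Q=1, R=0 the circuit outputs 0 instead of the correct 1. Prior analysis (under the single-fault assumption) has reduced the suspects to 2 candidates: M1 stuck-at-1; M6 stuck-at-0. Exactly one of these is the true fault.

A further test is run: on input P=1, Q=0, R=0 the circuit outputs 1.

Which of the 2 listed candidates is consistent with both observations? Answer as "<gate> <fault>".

Evaluate each candidate on input P=1, Q=0, R=0:
  M1 stuck-at-1: M1=1 [stuck-at-1], M2=1, M3=1, M4=1, M5=0, M6=1 → 1 — matches
  M6 stuck-at-0: M1=0, M2=1, M3=1, M4=1, M5=1, M6=0 [stuck-at-0] → 0 — eliminated
Only M1 stuck-at-1 reproduces the observed 1.

M1 stuck-at-1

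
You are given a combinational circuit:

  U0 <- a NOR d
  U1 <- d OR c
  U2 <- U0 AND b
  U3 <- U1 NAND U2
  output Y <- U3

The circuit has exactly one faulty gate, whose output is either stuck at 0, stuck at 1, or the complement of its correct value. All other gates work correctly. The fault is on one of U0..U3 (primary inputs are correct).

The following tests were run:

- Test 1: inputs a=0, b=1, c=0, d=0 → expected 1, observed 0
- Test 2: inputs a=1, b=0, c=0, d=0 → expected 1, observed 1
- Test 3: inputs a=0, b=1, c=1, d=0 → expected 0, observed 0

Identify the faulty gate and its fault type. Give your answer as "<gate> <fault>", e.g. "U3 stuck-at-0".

U1 stuck-at-1

Fault-free values for test 1 (a=0, b=1, c=0, d=0): U0=1, U1=0, U2=1, U3=1, giving Y=1. Observed 0.
Test 1: faults giving observed 0 are {U1 stuck-at-1, U1 inverted output, U3 stuck-at-0, U3 inverted output}.
Test 2 (a=1, b=0, c=0, d=0): fault-free U0=0, U1=0, U2=0, U3=1 → 1; observed 1. Eliminates U3 stuck-at-0, U3 inverted output.
Test 3 (a=0, b=1, c=1, d=0): fault-free U0=1, U1=1, U2=1, U3=0 → 0; observed 0. Eliminates U1 inverted output.
Only U1 stuck-at-1 is consistent with every test.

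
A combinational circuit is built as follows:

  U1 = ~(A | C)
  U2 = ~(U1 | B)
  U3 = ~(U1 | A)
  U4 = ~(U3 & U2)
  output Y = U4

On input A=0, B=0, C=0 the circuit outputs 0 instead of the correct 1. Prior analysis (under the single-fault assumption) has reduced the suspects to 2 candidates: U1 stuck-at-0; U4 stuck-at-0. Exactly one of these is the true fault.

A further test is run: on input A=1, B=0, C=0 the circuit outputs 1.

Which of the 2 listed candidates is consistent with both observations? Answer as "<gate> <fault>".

Evaluate each candidate on input A=1, B=0, C=0:
  U1 stuck-at-0: U1=0 [stuck-at-0], U2=1, U3=0, U4=1 → 1 — matches
  U4 stuck-at-0: U1=0, U2=1, U3=0, U4=0 [stuck-at-0] → 0 — eliminated
Only U1 stuck-at-0 reproduces the observed 1.

U1 stuck-at-0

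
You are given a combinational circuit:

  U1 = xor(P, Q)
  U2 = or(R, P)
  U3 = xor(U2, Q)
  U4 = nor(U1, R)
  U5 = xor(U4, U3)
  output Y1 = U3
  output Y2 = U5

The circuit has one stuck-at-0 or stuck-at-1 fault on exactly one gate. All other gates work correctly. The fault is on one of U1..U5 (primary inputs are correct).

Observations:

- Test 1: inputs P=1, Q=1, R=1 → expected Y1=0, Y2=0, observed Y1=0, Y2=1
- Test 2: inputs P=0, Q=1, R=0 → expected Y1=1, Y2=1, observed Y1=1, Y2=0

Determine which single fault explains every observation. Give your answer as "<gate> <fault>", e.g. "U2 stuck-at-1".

Fault-free values for test 1 (P=1, Q=1, R=1): U1=0, U2=1, U3=0, U4=0, U5=0, giving Y1=0, Y2=0. Observed Y1=0, Y2=1.
Test 1: faults giving observed Y1=0, Y2=1 are {U4 stuck-at-1, U5 stuck-at-1}.
Test 2 (P=0, Q=1, R=0): fault-free U1=1, U2=0, U3=1, U4=0, U5=1 → Y1=1, Y2=1; observed Y1=1, Y2=0. Eliminates U5 stuck-at-1.
Only U4 stuck-at-1 is consistent with every test.

U4 stuck-at-1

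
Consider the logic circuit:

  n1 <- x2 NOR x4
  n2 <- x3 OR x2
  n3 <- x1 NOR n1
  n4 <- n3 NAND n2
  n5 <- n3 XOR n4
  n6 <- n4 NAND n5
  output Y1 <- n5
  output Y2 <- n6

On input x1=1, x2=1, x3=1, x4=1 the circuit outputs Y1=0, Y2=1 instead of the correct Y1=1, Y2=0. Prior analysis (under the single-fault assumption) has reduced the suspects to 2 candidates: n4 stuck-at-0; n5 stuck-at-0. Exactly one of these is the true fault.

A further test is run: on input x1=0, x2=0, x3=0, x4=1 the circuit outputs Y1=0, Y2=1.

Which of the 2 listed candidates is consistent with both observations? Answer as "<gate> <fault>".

Evaluate each candidate on input x1=0, x2=0, x3=0, x4=1:
  n4 stuck-at-0: n1=0, n2=0, n3=1, n4=0 [stuck-at-0], n5=1, n6=1 → Y1=1, Y2=1 — eliminated
  n5 stuck-at-0: n1=0, n2=0, n3=1, n4=1, n5=0 [stuck-at-0], n6=1 → Y1=0, Y2=1 — matches
Only n5 stuck-at-0 reproduces the observed Y1=0, Y2=1.

n5 stuck-at-0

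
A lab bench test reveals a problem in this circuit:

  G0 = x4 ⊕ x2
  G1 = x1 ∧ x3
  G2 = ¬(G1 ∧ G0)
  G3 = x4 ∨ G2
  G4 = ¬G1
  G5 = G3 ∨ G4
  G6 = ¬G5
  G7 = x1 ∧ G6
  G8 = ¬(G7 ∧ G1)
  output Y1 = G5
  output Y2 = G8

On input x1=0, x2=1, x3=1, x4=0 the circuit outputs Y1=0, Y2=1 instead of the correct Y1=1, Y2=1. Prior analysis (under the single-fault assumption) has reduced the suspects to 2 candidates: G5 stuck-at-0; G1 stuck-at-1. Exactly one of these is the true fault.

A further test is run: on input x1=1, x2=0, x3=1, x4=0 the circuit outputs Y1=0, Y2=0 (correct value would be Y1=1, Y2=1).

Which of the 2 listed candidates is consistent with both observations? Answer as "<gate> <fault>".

Evaluate each candidate on input x1=1, x2=0, x3=1, x4=0:
  G5 stuck-at-0: G0=0, G1=1, G2=1, G3=1, G4=0, G5=0 [stuck-at-0], G6=1, G7=1, G8=0 → Y1=0, Y2=0 — matches
  G1 stuck-at-1: G0=0, G1=1 [stuck-at-1], G2=1, G3=1, G4=0, G5=1, G6=0, G7=0, G8=1 → Y1=1, Y2=1 — eliminated
Only G5 stuck-at-0 reproduces the observed Y1=0, Y2=0.

G5 stuck-at-0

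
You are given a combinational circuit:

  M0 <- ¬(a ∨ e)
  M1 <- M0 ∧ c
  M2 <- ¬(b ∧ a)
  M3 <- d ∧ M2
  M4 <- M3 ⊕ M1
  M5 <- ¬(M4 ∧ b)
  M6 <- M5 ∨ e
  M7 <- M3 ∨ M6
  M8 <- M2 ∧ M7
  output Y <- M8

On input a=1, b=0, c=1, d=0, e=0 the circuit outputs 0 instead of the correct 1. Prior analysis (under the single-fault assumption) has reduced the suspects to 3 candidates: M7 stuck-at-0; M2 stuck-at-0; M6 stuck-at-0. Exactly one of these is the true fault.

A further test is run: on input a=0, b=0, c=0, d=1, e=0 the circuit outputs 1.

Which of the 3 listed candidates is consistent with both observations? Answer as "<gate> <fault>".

M6 stuck-at-0

Evaluate each candidate on input a=0, b=0, c=0, d=1, e=0:
  M7 stuck-at-0: M0=1, M1=0, M2=1, M3=1, M4=1, M5=1, M6=1, M7=0 [stuck-at-0], M8=0 → 0 — eliminated
  M2 stuck-at-0: M0=1, M1=0, M2=0 [stuck-at-0], M3=0, M4=0, M5=1, M6=1, M7=1, M8=0 → 0 — eliminated
  M6 stuck-at-0: M0=1, M1=0, M2=1, M3=1, M4=1, M5=1, M6=0 [stuck-at-0], M7=1, M8=1 → 1 — matches
Only M6 stuck-at-0 reproduces the observed 1.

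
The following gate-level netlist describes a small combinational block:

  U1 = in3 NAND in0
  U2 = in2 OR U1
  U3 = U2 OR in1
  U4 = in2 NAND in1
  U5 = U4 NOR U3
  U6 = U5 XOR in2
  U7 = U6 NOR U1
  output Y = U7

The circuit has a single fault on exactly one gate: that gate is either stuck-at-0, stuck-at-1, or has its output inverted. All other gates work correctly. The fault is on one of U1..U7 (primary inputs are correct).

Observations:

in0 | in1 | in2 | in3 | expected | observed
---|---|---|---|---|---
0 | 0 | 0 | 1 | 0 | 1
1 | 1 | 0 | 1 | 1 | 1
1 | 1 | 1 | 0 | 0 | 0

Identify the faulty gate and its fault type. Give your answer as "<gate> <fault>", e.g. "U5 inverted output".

Fault-free values for test 1 (in0=0, in1=0, in2=0, in3=1): U1=1, U2=1, U3=1, U4=1, U5=0, U6=0, U7=0, giving Y=0. Observed 1.
Test 1: faults giving observed 1 are {U1 stuck-at-0, U1 inverted output, U7 stuck-at-1, U7 inverted output}.
Test 2 (in0=1, in1=1, in2=0, in3=1): fault-free U1=0, U2=0, U3=1, U4=1, U5=0, U6=0, U7=1 → 1; observed 1. Eliminates U1 inverted output, U7 inverted output.
Test 3 (in0=1, in1=1, in2=1, in3=0): fault-free U1=1, U2=1, U3=1, U4=0, U5=0, U6=1, U7=0 → 0; observed 0. Eliminates U7 stuck-at-1.
Only U1 stuck-at-0 is consistent with every test.

U1 stuck-at-0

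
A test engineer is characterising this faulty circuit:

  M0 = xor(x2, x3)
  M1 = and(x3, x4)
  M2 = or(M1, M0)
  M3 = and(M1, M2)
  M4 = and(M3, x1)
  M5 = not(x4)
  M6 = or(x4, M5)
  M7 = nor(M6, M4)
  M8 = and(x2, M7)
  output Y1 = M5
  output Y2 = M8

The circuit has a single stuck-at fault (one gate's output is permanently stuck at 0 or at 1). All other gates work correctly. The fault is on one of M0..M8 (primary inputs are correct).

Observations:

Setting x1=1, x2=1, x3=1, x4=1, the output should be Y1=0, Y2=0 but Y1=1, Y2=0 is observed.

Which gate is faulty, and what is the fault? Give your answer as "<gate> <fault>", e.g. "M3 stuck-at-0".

M5 stuck-at-1

Fault-free values for test 1 (x1=1, x2=1, x3=1, x4=1): M0=0, M1=1, M2=1, M3=1, M4=1, M5=0, M6=1, M7=0, M8=0, giving Y1=0, Y2=0. Observed Y1=1, Y2=0.
Test 1: faults giving observed Y1=1, Y2=0 are {M5 stuck-at-1}.
Only M5 stuck-at-1 is consistent with every test.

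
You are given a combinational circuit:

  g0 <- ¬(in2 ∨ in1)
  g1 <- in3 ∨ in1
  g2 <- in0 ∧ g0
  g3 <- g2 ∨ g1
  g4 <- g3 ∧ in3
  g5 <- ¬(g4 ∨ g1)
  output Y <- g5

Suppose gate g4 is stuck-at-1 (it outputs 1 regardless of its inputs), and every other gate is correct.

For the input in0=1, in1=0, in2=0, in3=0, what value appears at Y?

Propagate with g4 forced: g0=1, g1=0, g2=1, g3=1, g4=1 [stuck-at-1], g5=0.
So Y = 0. (Without the fault it would be 1.)

0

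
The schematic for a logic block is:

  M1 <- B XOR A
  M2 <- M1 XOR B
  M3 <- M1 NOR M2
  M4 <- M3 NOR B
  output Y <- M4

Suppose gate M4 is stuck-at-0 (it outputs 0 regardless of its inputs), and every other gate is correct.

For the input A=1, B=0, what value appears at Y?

0

Propagate with M4 forced: M1=1, M2=1, M3=0, M4=0 [stuck-at-0].
So Y = 0. (Without the fault it would be 1.)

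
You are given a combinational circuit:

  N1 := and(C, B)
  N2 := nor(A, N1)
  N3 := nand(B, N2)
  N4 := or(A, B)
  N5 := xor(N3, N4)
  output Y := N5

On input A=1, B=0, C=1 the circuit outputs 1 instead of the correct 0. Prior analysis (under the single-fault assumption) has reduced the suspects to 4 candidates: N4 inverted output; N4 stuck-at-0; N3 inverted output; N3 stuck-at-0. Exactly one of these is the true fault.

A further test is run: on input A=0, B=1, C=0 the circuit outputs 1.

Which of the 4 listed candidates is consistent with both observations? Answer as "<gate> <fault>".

N3 stuck-at-0

Evaluate each candidate on input A=0, B=1, C=0:
  N4 inverted output: N1=0, N2=1, N3=0, N4=0 [inverted output], N5=0 → 0 — eliminated
  N4 stuck-at-0: N1=0, N2=1, N3=0, N4=0 [stuck-at-0], N5=0 → 0 — eliminated
  N3 inverted output: N1=0, N2=1, N3=1 [inverted output], N4=1, N5=0 → 0 — eliminated
  N3 stuck-at-0: N1=0, N2=1, N3=0 [stuck-at-0], N4=1, N5=1 → 1 — matches
Only N3 stuck-at-0 reproduces the observed 1.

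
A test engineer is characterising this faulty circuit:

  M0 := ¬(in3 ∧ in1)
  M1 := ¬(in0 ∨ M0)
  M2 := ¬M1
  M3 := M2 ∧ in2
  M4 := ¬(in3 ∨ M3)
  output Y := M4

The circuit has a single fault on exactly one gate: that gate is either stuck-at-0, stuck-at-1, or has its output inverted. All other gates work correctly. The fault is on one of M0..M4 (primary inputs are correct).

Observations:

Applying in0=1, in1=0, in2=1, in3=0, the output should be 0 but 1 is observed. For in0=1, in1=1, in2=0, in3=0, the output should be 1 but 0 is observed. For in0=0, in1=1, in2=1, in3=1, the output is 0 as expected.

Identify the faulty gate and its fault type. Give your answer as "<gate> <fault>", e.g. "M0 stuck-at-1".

M3 inverted output

Fault-free values for test 1 (in0=1, in1=0, in2=1, in3=0): M0=1, M1=0, M2=1, M3=1, M4=0, giving Y=0. Observed 1.
Test 1: faults giving observed 1 are {M1 stuck-at-1, M1 inverted output, M2 stuck-at-0, M2 inverted output, M3 stuck-at-0, M3 inverted output, M4 stuck-at-1, M4 inverted output}.
Test 2 (in0=1, in1=1, in2=0, in3=0): fault-free M0=1, M1=0, M2=1, M3=0, M4=1 → 1; observed 0. Eliminates M1 stuck-at-1, M1 inverted output, M2 stuck-at-0, M2 inverted output, M3 stuck-at-0, M4 stuck-at-1.
Test 3 (in0=0, in1=1, in2=1, in3=1): fault-free M0=0, M1=1, M2=0, M3=0, M4=0 → 0; observed 0. Eliminates M4 inverted output.
Only M3 inverted output is consistent with every test.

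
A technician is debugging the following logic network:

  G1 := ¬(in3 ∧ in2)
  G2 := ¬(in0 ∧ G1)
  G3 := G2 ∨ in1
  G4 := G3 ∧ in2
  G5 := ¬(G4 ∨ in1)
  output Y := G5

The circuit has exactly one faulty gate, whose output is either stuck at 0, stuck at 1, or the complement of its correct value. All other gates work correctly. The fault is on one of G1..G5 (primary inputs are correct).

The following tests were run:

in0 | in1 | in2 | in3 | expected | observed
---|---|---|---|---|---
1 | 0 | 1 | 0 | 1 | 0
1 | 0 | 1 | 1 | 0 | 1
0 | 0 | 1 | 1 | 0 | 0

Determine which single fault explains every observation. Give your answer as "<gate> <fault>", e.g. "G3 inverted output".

Fault-free values for test 1 (in0=1, in1=0, in2=1, in3=0): G1=1, G2=0, G3=0, G4=0, G5=1, giving Y=1. Observed 0.
Test 1: faults giving observed 0 are {G1 stuck-at-0, G1 inverted output, G2 stuck-at-1, G2 inverted output, G3 stuck-at-1, G3 inverted output, G4 stuck-at-1, G4 inverted output, G5 stuck-at-0, G5 inverted output}.
Test 2 (in0=1, in1=0, in2=1, in3=1): fault-free G1=0, G2=1, G3=1, G4=1, G5=0 → 0; observed 1. Eliminates G1 stuck-at-0, G2 stuck-at-1, G3 stuck-at-1, G4 stuck-at-1, G5 stuck-at-0.
Test 3 (in0=0, in1=0, in2=1, in3=1): fault-free G1=0, G2=1, G3=1, G4=1, G5=0 → 0; observed 0. Eliminates G2 inverted output, G3 inverted output, G4 inverted output, G5 inverted output.
Only G1 inverted output is consistent with every test.

G1 inverted output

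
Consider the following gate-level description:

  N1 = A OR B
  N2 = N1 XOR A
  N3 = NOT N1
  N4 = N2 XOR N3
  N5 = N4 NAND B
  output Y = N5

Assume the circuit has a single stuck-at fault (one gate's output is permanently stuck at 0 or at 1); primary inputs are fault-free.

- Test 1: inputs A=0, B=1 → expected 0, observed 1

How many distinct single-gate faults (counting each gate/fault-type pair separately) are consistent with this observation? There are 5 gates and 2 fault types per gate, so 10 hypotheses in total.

4

Fault-free: N1=1, N2=1, N3=0, N4=1, N5=0 → 0. Observed 1.
  N1 stuck-at-0: output 0 ✗
  N1 stuck-at-1: output 0 ✗
  N2 stuck-at-0: output 1 ✓
  N2 stuck-at-1: output 0 ✗
  N3 stuck-at-0: output 0 ✗
  N3 stuck-at-1: output 1 ✓
  N4 stuck-at-0: output 1 ✓
  N4 stuck-at-1: output 0 ✗
  N5 stuck-at-0: output 0 ✗
  N5 stuck-at-1: output 1 ✓
Consistent faults: {N2 stuck-at-0, N3 stuck-at-1, N4 stuck-at-0, N5 stuck-at-1} — 4 in all.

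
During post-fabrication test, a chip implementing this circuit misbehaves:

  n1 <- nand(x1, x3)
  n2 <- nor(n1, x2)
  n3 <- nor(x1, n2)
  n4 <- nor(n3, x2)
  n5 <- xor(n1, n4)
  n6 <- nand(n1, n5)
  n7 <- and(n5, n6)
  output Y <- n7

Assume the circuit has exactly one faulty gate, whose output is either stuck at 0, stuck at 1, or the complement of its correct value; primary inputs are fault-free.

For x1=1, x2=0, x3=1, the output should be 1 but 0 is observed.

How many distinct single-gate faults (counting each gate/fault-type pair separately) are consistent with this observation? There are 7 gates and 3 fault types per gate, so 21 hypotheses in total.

12

Fault-free: n1=0, n2=1, n3=0, n4=1, n5=1, n6=1, n7=1 → 1. Observed 0.
  n1: stuck-at-1, inverted output ✓; others ✗
  n2: none of the 3 fault types match ✗
  n3: stuck-at-1, inverted output ✓; others ✗
  n4: stuck-at-0, inverted output ✓; others ✗
  n5: stuck-at-0, inverted output ✓; others ✗
  n6: stuck-at-0, inverted output ✓; others ✗
  n7: stuck-at-0, inverted output ✓; others ✗
Consistent faults: {n1 stuck-at-1, n1 inverted output, n3 stuck-at-1, n3 inverted output, n4 stuck-at-0, n4 inverted output, n5 stuck-at-0, n5 inverted output, n6 stuck-at-0, n6 inverted output, n7 stuck-at-0, n7 inverted output} — 12 in all.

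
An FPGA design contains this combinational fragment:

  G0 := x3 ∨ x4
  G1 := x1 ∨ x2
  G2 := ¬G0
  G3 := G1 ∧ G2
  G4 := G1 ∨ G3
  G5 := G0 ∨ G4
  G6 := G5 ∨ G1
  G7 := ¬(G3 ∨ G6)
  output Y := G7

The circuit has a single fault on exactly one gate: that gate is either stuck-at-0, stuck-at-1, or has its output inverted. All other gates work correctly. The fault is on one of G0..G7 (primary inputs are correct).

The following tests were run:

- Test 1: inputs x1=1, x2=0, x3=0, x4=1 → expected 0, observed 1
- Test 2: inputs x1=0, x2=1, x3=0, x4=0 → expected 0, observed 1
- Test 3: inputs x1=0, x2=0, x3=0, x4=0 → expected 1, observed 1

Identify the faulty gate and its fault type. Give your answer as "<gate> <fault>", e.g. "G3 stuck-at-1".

Fault-free values for test 1 (x1=1, x2=0, x3=0, x4=1): G0=1, G1=1, G2=0, G3=0, G4=1, G5=1, G6=1, G7=0, giving Y=0. Observed 1.
Test 1: faults giving observed 1 are {G6 stuck-at-0, G6 inverted output, G7 stuck-at-1, G7 inverted output}.
Test 2 (x1=0, x2=1, x3=0, x4=0): fault-free G0=0, G1=1, G2=1, G3=1, G4=1, G5=1, G6=1, G7=0 → 0; observed 1. Eliminates G6 stuck-at-0, G6 inverted output.
Test 3 (x1=0, x2=0, x3=0, x4=0): fault-free G0=0, G1=0, G2=1, G3=0, G4=0, G5=0, G6=0, G7=1 → 1; observed 1. Eliminates G7 inverted output.
Only G7 stuck-at-1 is consistent with every test.

G7 stuck-at-1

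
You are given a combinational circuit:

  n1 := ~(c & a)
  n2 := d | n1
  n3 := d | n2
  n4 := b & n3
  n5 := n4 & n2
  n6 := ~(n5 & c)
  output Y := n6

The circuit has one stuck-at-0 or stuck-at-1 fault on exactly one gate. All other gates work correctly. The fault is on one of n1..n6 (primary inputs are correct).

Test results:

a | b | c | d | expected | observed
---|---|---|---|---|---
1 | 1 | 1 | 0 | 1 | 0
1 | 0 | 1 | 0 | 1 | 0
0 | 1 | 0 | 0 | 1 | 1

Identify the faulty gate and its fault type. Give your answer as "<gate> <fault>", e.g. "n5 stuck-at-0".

n5 stuck-at-1

Fault-free values for test 1 (a=1, b=1, c=1, d=0): n1=0, n2=0, n3=0, n4=0, n5=0, n6=1, giving Y=1. Observed 0.
Test 1: faults giving observed 0 are {n1 stuck-at-1, n2 stuck-at-1, n5 stuck-at-1, n6 stuck-at-0}.
Test 2 (a=1, b=0, c=1, d=0): fault-free n1=0, n2=0, n3=0, n4=0, n5=0, n6=1 → 1; observed 0. Eliminates n1 stuck-at-1, n2 stuck-at-1.
Test 3 (a=0, b=1, c=0, d=0): fault-free n1=1, n2=1, n3=1, n4=1, n5=1, n6=1 → 1; observed 1. Eliminates n6 stuck-at-0.
Only n5 stuck-at-1 is consistent with every test.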